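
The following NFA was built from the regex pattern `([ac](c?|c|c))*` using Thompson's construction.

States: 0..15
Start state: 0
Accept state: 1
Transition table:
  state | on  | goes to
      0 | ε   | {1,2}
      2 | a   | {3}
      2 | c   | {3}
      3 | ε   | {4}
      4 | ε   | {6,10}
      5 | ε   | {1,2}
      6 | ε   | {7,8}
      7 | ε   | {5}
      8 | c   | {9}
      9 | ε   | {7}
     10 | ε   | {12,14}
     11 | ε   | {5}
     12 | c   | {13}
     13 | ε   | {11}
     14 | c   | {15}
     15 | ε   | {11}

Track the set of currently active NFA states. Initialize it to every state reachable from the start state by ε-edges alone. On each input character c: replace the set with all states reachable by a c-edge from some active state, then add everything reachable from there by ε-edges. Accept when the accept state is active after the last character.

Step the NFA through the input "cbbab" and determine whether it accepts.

initial (ε-close {0}): {0,1,2}
'c' @ 1: {1,2,3,4,5,6,7,8,10,12,14}  ✓accept
'b' @ 2: {}  — no active states
rest 'bab' ignored (set empty)
after full input: {}  (accept=1 not in)

Answer: REJECT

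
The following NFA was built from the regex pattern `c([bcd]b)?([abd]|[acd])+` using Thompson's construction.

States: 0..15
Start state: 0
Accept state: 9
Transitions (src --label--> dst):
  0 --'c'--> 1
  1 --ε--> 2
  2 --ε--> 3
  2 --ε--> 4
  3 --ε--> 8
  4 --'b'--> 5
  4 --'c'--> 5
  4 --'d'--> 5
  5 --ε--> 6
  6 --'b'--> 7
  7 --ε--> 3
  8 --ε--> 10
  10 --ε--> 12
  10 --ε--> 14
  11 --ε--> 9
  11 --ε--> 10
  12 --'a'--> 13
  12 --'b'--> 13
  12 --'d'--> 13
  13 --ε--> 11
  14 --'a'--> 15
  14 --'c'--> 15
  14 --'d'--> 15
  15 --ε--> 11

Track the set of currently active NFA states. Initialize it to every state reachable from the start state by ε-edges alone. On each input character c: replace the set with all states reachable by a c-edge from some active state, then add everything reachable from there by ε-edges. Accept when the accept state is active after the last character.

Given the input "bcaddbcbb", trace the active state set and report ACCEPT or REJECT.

Answer: REJECT

Steps:
start: ε-closure({0}) = {0}
'b' @ 1: {}  — state set empty
rest 'caddbcbb' ignored (set empty)
after full input: {}  (accept=9 not in)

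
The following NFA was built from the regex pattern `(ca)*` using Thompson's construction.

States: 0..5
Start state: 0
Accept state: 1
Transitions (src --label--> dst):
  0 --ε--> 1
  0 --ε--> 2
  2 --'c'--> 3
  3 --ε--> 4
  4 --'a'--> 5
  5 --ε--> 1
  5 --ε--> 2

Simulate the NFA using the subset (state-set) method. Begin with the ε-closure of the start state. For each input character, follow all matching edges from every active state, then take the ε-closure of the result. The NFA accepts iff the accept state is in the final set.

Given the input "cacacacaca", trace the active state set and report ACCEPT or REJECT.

Answer: ACCEPT

Derivation:
S₀ = ε-closure({0}) = {0,1,2}
'c' @ 1: {3,4}
'a' @ 2: {1,2,5}  [accepting]
'c' @ 3: {3,4}
'a' @ 4: {1,2,5}  [accepting]
'c' @ 5: {3,4}
'a' @ 6: {1,2,5}  [accepting]
'c' @ 7: {3,4}
'a' @ 8: {1,2,5}  [accepting]
'c' @ 9: {3,4}
'a' @ 10: {1,2,5}  [accepting]
after full input: {1,2,5}  (accept=1 in)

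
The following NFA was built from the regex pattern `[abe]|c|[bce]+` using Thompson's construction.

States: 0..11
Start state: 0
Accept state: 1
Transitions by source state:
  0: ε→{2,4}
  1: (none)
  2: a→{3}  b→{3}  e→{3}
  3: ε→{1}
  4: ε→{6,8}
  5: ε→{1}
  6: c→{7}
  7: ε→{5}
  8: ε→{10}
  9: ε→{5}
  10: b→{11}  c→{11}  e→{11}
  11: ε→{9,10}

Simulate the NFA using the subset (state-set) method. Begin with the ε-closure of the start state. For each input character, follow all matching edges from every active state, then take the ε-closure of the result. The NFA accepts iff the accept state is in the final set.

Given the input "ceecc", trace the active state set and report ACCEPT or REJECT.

initial (ε-close {0}): {0,2,4,6,8,10}
'c' @ 1: {1,5,7,9,10,11}  (accept∈set)
'e' @ 2: {1,5,9,10,11}  (accept∈set)
'e' @ 3: {1,5,9,10,11}  (accept∈set)
'c' @ 4: {1,5,9,10,11}  (accept∈set)
'c' @ 5: {1,5,9,10,11}  (accept∈set)
after full input: {1,5,9,10,11}  (accept=1 in)

Answer: ACCEPT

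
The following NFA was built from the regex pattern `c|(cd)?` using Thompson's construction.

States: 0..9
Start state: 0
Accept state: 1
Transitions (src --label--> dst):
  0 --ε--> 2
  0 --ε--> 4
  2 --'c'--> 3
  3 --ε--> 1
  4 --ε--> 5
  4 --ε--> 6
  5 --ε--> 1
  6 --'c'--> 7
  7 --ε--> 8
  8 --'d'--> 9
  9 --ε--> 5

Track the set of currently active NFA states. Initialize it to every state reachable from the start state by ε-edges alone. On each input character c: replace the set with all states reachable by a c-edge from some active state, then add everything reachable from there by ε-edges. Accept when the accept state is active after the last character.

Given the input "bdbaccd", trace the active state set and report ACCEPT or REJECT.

Answer: REJECT

Steps:
initial (ε-close {0}): {0,1,2,4,5,6}
'b' @ 1: {}  — no active states
rest 'dbaccd' ignored (set empty)
after full input: {}  (accept=1 not in)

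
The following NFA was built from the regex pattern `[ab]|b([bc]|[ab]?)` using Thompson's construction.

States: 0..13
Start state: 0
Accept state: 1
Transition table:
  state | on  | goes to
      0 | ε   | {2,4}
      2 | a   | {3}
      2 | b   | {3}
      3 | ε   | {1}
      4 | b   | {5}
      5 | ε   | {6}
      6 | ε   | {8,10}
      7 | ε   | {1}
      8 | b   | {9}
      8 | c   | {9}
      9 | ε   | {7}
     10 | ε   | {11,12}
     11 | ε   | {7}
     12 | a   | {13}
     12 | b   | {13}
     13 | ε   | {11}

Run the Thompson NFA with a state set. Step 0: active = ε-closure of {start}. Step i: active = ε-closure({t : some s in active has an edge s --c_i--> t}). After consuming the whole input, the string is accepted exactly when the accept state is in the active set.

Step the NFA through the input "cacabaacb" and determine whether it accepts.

initial (ε-close {0}): {0,2,4}
'c' @ 1: {}  — no active states
rest 'acabaacb' ignored (set empty)
after full input: {}  (accept=1 not in)

Answer: REJECT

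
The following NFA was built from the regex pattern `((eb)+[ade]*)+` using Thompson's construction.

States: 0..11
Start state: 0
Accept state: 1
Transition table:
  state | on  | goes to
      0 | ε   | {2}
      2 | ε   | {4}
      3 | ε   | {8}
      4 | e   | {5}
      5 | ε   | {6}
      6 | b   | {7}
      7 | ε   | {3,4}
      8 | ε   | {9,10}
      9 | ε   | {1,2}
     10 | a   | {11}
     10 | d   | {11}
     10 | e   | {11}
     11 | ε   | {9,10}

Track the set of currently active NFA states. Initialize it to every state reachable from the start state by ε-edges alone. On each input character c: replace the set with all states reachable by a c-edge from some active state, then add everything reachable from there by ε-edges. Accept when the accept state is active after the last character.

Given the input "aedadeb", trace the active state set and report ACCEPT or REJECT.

initial (ε-close {0}): {0,2,4}
'a' @ 1: {}  — no active states
rest 'edadeb' ignored (set empty)
final: {}; accept 1 not in set

Answer: REJECT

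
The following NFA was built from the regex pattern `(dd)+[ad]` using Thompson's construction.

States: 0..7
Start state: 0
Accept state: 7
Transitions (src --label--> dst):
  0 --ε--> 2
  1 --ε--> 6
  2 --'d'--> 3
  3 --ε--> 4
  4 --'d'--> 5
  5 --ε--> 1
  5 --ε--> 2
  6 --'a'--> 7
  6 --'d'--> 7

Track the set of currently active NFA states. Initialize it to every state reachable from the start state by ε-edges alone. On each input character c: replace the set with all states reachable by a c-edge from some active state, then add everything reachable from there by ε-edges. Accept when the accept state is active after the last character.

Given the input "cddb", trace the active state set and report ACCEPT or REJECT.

initial (ε-close {0}): {0,2}
'c' @ 1: {}  — dead — no transitions
rest 'ddb' ignored (set empty)
after full input: {}  (accept=7 not in)

Answer: REJECT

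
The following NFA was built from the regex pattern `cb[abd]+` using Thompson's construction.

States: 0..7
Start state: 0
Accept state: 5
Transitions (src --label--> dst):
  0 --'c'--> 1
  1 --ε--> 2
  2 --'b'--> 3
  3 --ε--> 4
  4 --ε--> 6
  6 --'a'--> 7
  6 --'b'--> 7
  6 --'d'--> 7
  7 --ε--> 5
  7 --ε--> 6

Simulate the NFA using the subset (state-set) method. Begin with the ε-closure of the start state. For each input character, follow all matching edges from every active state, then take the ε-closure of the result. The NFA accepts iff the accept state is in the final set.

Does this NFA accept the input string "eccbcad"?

S₀ = ε-closure({0}) = {0}
'e' @ 1: {}  — dead — no transitions
rest 'ccbcad' ignored (set empty)
final: {}; accept 5 not in set

Answer: REJECT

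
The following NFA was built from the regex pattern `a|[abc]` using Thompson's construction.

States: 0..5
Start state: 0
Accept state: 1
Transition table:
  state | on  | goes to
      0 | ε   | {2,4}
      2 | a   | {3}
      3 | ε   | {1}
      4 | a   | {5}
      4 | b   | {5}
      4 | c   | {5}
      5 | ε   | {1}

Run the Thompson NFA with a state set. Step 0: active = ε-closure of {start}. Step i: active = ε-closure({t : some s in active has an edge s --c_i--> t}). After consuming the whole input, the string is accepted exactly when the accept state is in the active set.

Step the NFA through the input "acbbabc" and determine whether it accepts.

Answer: REJECT

Steps:
initial (ε-close {0}): {0,2,4}
'a' @ 1: {1,3,5}  [accepting]
'c' @ 2: {}  — no active states
rest 'bbabc' ignored (set empty)
end set {} — state 1 not in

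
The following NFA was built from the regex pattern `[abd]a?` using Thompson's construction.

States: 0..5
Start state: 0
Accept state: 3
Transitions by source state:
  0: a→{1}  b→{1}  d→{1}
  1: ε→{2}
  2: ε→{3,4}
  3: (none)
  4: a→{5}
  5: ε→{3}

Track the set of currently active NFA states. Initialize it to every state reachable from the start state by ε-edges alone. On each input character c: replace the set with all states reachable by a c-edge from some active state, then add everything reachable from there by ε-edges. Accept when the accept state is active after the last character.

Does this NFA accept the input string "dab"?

Answer: REJECT

Derivation:
start: ε-closure({0}) = {0}
'd' @ 1: {1,2,3,4}  ✓accept
'a' @ 2: {3,5}  ✓accept
'b' @ 3: {}  — no active states
final: {}; accept 3 not in set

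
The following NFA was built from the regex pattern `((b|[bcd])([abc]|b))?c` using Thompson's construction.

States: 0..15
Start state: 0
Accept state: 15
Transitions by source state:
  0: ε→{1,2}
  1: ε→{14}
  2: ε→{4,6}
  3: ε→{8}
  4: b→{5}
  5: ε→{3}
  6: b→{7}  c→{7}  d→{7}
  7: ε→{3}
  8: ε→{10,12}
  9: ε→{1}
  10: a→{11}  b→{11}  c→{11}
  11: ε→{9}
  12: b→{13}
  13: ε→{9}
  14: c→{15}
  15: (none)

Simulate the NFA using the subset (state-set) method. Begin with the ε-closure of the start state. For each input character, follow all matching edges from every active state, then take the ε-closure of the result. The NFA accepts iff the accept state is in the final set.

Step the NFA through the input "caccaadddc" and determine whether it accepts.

Answer: REJECT

Derivation:
start: ε-closure({0}) = {0,1,2,4,6,14}
'c' @ 1: {3,7,8,10,12,15}  [accepting]
'a' @ 2: {1,9,11,14}
'c' @ 3: {15}  [accepting]
'c' @ 4: {}  — state set empty
rest 'aadddc' ignored (set empty)
final: {}; accept 15 not in set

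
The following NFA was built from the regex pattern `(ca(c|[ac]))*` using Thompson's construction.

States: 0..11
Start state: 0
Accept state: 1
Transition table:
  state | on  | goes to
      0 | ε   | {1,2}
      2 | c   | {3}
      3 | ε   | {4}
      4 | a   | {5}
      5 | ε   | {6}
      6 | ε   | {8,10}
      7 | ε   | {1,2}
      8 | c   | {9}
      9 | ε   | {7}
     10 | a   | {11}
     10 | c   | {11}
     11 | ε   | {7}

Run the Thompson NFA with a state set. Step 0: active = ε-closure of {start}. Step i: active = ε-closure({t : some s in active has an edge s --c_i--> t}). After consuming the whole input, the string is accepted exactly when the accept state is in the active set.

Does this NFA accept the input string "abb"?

initial (ε-close {0}): {0,1,2}
'a' @ 1: {}  — dead — no transitions
rest 'bb' ignored (set empty)
after full input: {}  (accept=1 not in)

Answer: REJECT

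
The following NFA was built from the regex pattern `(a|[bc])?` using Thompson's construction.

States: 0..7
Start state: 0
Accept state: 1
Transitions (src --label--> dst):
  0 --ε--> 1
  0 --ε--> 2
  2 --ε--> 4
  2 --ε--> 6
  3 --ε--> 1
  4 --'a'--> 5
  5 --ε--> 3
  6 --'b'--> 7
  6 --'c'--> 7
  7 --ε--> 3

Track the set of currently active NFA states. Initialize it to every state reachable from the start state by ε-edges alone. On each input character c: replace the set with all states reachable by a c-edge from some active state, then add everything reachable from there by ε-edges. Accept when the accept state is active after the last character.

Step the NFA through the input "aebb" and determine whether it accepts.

Answer: REJECT

Trace:
start: ε-closure({0}) = {0,1,2,4,6}
'a' @ 1: {1,3,5}  ✓accept
'e' @ 2: {}  — state set empty
rest 'bb' ignored (set empty)
end set {} — state 1 not in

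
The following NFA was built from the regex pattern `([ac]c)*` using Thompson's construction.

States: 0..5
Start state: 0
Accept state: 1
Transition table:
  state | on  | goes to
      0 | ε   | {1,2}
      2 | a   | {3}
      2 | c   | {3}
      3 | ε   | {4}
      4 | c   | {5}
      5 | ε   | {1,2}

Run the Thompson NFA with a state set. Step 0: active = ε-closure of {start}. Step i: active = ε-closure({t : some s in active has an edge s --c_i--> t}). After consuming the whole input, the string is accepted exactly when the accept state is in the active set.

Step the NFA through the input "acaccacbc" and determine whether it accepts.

Answer: REJECT

Steps:
start: ε-closure({0}) = {0,1,2}
'a' @ 1: {3,4}
'c' @ 2: {1,2,5}  [accepting]
'a' @ 3: {3,4}
'c' @ 4: {1,2,5}  [accepting]
'c' @ 5: {3,4}
'a' @ 6: {}  — state set empty
rest 'cbc' ignored (set empty)
end set {} — state 1 not in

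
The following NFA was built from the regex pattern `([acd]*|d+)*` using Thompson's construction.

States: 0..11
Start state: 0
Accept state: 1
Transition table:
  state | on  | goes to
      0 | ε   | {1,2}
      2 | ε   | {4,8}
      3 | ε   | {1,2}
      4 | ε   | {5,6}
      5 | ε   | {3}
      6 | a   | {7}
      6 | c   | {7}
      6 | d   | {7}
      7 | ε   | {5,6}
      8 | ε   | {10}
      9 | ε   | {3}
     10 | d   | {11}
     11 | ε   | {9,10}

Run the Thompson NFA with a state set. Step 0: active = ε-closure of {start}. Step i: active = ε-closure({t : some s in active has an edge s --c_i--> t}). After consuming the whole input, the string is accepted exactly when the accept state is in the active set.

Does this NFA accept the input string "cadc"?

start: ε-closure({0}) = {0,1,2,3,4,5,6,8,10}
'c' @ 1: {1,2,3,4,5,6,7,8,10}  [accepting]
'a' @ 2: {1,2,3,4,5,6,7,8,10}  [accepting]
'd' @ 3: {1,2,3,4,5,6,7,8,9,10,11}  [accepting]
'c' @ 4: {1,2,3,4,5,6,7,8,10}  [accepting]
after full input: {1,2,3,4,5,6,7,8,10}  (accept=1 in)

Answer: ACCEPT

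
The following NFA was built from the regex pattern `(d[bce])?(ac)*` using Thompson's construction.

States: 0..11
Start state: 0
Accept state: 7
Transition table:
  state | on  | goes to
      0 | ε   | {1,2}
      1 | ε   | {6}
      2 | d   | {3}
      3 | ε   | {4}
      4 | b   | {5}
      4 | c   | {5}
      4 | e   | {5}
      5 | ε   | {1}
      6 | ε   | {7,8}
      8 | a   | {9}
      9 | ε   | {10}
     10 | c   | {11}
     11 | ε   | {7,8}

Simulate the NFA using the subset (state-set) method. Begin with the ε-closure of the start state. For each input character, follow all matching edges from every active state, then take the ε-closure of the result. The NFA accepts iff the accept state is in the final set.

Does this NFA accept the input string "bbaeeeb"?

initial (ε-close {0}): {0,1,2,6,7,8}
'b' @ 1: {}  — state set empty
rest 'baeeeb' ignored (set empty)
end set {} — state 7 not in

Answer: REJECT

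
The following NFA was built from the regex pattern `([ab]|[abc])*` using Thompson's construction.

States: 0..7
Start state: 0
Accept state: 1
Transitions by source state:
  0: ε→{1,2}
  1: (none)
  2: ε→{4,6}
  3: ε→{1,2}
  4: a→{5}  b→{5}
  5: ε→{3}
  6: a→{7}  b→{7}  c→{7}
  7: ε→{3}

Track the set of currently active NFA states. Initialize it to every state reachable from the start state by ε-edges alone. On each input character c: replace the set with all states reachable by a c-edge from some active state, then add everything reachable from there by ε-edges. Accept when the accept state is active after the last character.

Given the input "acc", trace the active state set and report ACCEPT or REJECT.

initial (ε-close {0}): {0,1,2,4,6}
'a' @ 1: {1,2,3,4,5,6,7}  ✓accept
'c' @ 2: {1,2,3,4,6,7}  ✓accept
'c' @ 3: {1,2,3,4,6,7}  ✓accept
after full input: {1,2,3,4,6,7}  (accept=1 in)

Answer: ACCEPT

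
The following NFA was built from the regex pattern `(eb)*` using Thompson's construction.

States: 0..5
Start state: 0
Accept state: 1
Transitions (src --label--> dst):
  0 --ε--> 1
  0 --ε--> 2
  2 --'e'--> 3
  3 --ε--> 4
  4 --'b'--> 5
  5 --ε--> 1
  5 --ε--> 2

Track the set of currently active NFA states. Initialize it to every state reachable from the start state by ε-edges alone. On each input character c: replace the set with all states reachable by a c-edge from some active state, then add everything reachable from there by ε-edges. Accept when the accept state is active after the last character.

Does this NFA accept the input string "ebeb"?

Answer: ACCEPT

Trace:
initial (ε-close {0}): {0,1,2}
'e' @ 1: {3,4}
'b' @ 2: {1,2,5}  [accepting]
'e' @ 3: {3,4}
'b' @ 4: {1,2,5}  [accepting]
after full input: {1,2,5}  (accept=1 in)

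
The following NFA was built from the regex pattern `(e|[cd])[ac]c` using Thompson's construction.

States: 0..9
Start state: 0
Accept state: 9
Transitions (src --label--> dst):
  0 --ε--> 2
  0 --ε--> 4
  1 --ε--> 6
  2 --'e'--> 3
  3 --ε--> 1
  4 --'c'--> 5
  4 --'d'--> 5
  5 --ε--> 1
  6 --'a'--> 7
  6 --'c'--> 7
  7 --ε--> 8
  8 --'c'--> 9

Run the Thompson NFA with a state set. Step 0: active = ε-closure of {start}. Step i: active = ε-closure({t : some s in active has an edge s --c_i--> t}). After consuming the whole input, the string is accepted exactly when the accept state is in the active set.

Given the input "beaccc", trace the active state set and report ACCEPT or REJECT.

initial (ε-close {0}): {0,2,4}
'b' @ 1: {}  — dead — no transitions
rest 'eaccc' ignored (set empty)
after full input: {}  (accept=9 not in)

Answer: REJECT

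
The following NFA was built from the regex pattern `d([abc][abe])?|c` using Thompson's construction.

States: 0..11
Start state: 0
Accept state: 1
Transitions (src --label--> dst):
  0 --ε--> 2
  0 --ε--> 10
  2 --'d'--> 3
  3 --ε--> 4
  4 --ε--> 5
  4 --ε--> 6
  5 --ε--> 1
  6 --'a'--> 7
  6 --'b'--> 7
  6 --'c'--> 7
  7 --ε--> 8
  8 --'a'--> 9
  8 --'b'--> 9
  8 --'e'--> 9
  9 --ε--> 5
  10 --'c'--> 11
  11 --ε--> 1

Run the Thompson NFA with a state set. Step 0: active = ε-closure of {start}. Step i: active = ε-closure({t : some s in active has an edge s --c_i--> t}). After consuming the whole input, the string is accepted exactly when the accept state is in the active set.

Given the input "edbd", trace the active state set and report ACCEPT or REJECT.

Answer: REJECT

Steps:
S₀ = ε-closure({0}) = {0,2,10}
'e' @ 1: {}  — no active states
rest 'dbd' ignored (set empty)
end set {} — state 1 not in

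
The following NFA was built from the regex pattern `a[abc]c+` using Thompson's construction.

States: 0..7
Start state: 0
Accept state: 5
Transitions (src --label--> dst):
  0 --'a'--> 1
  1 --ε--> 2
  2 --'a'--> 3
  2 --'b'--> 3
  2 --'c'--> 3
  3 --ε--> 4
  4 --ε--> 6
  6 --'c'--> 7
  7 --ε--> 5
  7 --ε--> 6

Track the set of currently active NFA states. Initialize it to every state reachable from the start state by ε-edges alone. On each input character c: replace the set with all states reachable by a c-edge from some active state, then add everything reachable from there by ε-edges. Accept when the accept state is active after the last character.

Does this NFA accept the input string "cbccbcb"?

initial (ε-close {0}): {0}
'c' @ 1: {}  — dead — no transitions
rest 'bccbcb' ignored (set empty)
end set {} — state 5 not in

Answer: REJECT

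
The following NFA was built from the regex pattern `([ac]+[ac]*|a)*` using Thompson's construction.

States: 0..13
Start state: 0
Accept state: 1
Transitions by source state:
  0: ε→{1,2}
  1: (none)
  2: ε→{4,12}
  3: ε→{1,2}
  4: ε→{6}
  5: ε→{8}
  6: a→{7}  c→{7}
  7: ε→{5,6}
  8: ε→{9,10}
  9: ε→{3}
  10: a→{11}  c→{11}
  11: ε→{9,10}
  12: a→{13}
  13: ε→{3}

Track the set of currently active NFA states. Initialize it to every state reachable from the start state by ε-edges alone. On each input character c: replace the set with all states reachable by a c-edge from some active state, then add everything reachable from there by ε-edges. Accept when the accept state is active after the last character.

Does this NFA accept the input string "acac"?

Answer: ACCEPT

Steps:
start: ε-closure({0}) = {0,1,2,4,6,12}
'a' @ 1: {1,2,3,4,5,6,7,8,9,10,12,13}  ✓accept
'c' @ 2: {1,2,3,4,5,6,7,8,9,10,11,12}  ✓accept
'a' @ 3: {1,2,3,4,5,6,7,8,9,10,11,12,13}  ✓accept
'c' @ 4: {1,2,3,4,5,6,7,8,9,10,11,12}  ✓accept
end set {1,2,3,4,5,6,7,8,9,10,11,12} — state 1 in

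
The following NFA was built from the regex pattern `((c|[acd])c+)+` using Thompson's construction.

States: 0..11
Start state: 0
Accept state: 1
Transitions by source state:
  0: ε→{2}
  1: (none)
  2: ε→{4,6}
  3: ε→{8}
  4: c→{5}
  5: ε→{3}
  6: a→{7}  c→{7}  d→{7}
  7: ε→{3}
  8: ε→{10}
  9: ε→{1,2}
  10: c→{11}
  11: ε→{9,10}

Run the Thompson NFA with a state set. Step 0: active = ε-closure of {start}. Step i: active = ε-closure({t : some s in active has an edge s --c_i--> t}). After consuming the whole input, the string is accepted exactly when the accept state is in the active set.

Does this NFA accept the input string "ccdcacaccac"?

S₀ = ε-closure({0}) = {0,2,4,6}
'c' @ 1: {3,5,7,8,10}
'c' @ 2: {1,2,4,6,9,10,11}  (accept∈set)
'd' @ 3: {3,7,8,10}
'c' @ 4: {1,2,4,6,9,10,11}  (accept∈set)
'a' @ 5: {3,7,8,10}
'c' @ 6: {1,2,4,6,9,10,11}  (accept∈set)
'a' @ 7: {3,7,8,10}
'c' @ 8: {1,2,4,6,9,10,11}  (accept∈set)
'c' @ 9: {1,2,3,4,5,6,7,8,9,10,11}  (accept∈set)
'a' @ 10: {3,7,8,10}
'c' @ 11: {1,2,4,6,9,10,11}  (accept∈set)
after full input: {1,2,4,6,9,10,11}  (accept=1 in)

Answer: ACCEPT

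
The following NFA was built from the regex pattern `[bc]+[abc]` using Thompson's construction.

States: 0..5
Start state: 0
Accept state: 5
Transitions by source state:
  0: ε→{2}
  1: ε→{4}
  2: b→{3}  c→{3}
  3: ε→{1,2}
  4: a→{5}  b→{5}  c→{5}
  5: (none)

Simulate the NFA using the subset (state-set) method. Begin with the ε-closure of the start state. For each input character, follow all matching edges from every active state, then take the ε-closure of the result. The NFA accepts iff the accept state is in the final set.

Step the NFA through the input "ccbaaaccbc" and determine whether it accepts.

initial (ε-close {0}): {0,2}
'c' @ 1: {1,2,3,4}
'c' @ 2: {1,2,3,4,5}  [accepting]
'b' @ 3: {1,2,3,4,5}  [accepting]
'a' @ 4: {5}  [accepting]
'a' @ 5: {}  — dead — no transitions
rest 'accbc' ignored (set empty)
after full input: {}  (accept=5 not in)

Answer: REJECT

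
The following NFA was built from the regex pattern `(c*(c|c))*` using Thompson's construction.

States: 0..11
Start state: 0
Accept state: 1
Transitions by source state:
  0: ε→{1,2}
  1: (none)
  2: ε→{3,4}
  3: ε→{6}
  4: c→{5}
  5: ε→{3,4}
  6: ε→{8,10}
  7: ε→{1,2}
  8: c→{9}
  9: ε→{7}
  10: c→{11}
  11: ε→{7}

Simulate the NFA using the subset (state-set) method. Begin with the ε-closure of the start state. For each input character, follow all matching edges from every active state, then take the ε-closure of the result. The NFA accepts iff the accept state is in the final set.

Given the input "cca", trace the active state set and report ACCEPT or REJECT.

start: ε-closure({0}) = {0,1,2,3,4,6,8,10}
'c' @ 1: {1,2,3,4,5,6,7,8,9,10,11}  (accept∈set)
'c' @ 2: {1,2,3,4,5,6,7,8,9,10,11}  (accept∈set)
'a' @ 3: {}  — dead — no transitions
end set {} — state 1 not in

Answer: REJECT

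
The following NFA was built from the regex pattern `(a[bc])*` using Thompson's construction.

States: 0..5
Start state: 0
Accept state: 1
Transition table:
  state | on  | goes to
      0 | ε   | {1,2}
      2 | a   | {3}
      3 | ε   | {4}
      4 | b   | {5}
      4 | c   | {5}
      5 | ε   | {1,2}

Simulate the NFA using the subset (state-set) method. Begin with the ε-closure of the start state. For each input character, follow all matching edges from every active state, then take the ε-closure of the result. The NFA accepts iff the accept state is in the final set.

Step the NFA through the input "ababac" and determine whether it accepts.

S₀ = ε-closure({0}) = {0,1,2}
'a' @ 1: {3,4}
'b' @ 2: {1,2,5}  [accepting]
'a' @ 3: {3,4}
'b' @ 4: {1,2,5}  [accepting]
'a' @ 5: {3,4}
'c' @ 6: {1,2,5}  [accepting]
after full input: {1,2,5}  (accept=1 in)

Answer: ACCEPT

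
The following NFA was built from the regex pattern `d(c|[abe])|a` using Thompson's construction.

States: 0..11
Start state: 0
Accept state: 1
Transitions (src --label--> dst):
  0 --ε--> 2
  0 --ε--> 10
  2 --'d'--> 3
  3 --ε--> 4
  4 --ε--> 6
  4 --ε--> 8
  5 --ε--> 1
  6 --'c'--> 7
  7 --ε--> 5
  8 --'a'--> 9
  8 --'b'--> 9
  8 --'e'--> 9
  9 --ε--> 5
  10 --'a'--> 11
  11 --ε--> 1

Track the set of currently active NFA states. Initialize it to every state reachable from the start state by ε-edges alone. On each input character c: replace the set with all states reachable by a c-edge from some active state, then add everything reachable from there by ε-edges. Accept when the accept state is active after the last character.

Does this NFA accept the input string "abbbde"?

Answer: REJECT

Trace:
initial (ε-close {0}): {0,2,10}
'a' @ 1: {1,11}  ✓accept
'b' @ 2: {}  — state set empty
rest 'bbde' ignored (set empty)
after full input: {}  (accept=1 not in)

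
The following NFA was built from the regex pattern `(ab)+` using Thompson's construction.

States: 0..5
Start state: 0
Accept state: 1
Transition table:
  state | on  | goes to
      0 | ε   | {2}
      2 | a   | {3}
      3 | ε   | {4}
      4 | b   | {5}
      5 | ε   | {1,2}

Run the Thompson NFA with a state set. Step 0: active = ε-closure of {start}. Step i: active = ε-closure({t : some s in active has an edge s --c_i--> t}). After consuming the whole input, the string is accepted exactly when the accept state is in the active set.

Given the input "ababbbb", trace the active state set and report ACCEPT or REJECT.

start: ε-closure({0}) = {0,2}
'a' @ 1: {3,4}
'b' @ 2: {1,2,5}  [accepting]
'a' @ 3: {3,4}
'b' @ 4: {1,2,5}  [accepting]
'b' @ 5: {}  — state set empty
rest 'bb' ignored (set empty)
end set {} — state 1 not in

Answer: REJECT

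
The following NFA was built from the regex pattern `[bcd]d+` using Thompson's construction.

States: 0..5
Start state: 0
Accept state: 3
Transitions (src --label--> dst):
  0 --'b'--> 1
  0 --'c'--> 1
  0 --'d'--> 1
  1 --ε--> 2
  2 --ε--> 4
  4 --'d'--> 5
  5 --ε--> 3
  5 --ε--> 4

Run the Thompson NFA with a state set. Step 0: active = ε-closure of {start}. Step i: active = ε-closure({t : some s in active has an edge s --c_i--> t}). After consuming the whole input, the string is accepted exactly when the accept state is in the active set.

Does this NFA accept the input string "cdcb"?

S₀ = ε-closure({0}) = {0}
'c' @ 1: {1,2,4}
'd' @ 2: {3,4,5}  (accept∈set)
'c' @ 3: {}  — state set empty
rest 'b' ignored (set empty)
final: {}; accept 3 not in set

Answer: REJECT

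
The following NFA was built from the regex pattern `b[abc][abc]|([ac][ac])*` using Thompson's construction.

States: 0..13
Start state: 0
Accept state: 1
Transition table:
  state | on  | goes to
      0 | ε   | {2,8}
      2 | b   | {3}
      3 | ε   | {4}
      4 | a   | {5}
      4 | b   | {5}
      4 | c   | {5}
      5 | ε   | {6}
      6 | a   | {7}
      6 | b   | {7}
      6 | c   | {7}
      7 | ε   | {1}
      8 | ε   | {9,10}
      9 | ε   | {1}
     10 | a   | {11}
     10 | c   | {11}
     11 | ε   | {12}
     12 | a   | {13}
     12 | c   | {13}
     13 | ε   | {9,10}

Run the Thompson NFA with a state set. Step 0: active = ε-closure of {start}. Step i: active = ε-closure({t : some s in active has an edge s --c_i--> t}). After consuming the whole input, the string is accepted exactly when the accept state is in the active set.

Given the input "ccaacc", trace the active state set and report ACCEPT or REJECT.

Answer: ACCEPT

Trace:
start: ε-closure({0}) = {0,1,2,8,9,10}
'c' @ 1: {11,12}
'c' @ 2: {1,9,10,13}  [accepting]
'a' @ 3: {11,12}
'a' @ 4: {1,9,10,13}  [accepting]
'c' @ 5: {11,12}
'c' @ 6: {1,9,10,13}  [accepting]
final: {1,9,10,13}; accept 1 in set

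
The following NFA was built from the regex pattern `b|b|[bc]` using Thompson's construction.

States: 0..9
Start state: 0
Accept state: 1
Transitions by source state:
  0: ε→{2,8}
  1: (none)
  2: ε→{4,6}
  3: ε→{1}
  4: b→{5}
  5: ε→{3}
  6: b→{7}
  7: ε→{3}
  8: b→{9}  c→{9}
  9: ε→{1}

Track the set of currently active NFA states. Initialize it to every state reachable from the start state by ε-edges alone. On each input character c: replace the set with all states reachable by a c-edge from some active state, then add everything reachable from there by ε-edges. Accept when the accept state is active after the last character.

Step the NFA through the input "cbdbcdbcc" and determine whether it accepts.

Answer: REJECT

Derivation:
S₀ = ε-closure({0}) = {0,2,4,6,8}
'c' @ 1: {1,9}  [accepting]
'b' @ 2: {}  — state set empty
rest 'dbcdbcc' ignored (set empty)
final: {}; accept 1 not in set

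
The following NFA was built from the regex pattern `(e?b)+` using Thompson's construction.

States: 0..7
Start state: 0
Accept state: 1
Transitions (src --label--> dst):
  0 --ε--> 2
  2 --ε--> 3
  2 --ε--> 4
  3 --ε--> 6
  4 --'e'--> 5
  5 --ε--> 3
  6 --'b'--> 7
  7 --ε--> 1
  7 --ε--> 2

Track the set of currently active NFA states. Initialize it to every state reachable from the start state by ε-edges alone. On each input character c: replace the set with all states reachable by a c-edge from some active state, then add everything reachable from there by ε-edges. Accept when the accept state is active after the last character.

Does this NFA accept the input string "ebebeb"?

S₀ = ε-closure({0}) = {0,2,3,4,6}
'e' @ 1: {3,5,6}
'b' @ 2: {1,2,3,4,6,7}  [accepting]
'e' @ 3: {3,5,6}
'b' @ 4: {1,2,3,4,6,7}  [accepting]
'e' @ 5: {3,5,6}
'b' @ 6: {1,2,3,4,6,7}  [accepting]
final: {1,2,3,4,6,7}; accept 1 in set

Answer: ACCEPT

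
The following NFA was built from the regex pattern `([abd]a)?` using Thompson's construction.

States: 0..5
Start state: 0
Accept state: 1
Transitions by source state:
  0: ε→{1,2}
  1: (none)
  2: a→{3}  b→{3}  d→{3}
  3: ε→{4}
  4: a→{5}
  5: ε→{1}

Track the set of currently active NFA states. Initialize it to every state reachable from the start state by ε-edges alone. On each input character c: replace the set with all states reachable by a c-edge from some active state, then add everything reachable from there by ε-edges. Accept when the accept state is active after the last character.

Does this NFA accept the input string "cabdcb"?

S₀ = ε-closure({0}) = {0,1,2}
'c' @ 1: {}  — no active states
rest 'abdcb' ignored (set empty)
after full input: {}  (accept=1 not in)

Answer: REJECT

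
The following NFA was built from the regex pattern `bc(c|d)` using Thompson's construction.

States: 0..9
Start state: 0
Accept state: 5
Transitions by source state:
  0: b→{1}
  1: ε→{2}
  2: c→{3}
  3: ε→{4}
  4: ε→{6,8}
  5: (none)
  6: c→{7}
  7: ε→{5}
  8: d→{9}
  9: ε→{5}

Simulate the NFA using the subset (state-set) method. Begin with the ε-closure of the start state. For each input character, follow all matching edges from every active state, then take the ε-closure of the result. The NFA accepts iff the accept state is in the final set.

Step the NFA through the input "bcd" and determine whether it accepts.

initial (ε-close {0}): {0}
'b' @ 1: {1,2}
'c' @ 2: {3,4,6,8}
'd' @ 3: {5,9}  (accept∈set)
end set {5,9} — state 5 in

Answer: ACCEPT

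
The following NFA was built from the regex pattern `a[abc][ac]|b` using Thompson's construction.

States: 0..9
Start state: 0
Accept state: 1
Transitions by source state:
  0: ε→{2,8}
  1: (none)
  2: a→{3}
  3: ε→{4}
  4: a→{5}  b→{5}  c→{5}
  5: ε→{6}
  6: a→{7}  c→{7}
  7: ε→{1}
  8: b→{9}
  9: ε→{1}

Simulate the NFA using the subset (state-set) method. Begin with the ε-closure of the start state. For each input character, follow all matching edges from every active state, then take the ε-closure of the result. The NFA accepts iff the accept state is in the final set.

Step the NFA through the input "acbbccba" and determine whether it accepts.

Answer: REJECT

Trace:
start: ε-closure({0}) = {0,2,8}
'a' @ 1: {3,4}
'c' @ 2: {5,6}
'b' @ 3: {}  — dead — no transitions
rest 'bccba' ignored (set empty)
final: {}; accept 1 not in set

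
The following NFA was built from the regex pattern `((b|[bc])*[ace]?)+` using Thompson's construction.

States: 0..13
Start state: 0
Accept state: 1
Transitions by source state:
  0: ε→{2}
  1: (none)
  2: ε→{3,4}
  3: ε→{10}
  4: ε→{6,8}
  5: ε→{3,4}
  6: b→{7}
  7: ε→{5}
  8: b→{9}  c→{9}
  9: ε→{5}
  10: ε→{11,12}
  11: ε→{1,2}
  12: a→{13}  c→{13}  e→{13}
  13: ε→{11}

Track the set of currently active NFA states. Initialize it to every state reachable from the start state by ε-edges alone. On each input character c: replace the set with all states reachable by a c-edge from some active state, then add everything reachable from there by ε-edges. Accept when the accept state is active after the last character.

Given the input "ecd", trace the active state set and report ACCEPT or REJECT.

initial (ε-close {0}): {0,1,2,3,4,6,8,10,11,12}
'e' @ 1: {1,2,3,4,6,8,10,11,12,13}  (accept∈set)
'c' @ 2: {1,2,3,4,5,6,8,9,10,11,12,13}  (accept∈set)
'd' @ 3: {}  — no active states
after full input: {}  (accept=1 not in)

Answer: REJECT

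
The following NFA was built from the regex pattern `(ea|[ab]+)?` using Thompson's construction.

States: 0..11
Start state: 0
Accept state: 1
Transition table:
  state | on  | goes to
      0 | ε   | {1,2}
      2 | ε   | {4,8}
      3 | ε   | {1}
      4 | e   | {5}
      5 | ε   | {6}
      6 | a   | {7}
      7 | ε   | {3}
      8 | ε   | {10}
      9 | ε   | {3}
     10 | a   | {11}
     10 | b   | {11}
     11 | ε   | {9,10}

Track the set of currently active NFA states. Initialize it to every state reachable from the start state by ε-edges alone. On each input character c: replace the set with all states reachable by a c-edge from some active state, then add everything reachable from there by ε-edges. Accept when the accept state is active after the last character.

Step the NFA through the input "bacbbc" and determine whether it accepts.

start: ε-closure({0}) = {0,1,2,4,8,10}
'b' @ 1: {1,3,9,10,11}  [accepting]
'a' @ 2: {1,3,9,10,11}  [accepting]
'c' @ 3: {}  — state set empty
rest 'bbc' ignored (set empty)
final: {}; accept 1 not in set

Answer: REJECT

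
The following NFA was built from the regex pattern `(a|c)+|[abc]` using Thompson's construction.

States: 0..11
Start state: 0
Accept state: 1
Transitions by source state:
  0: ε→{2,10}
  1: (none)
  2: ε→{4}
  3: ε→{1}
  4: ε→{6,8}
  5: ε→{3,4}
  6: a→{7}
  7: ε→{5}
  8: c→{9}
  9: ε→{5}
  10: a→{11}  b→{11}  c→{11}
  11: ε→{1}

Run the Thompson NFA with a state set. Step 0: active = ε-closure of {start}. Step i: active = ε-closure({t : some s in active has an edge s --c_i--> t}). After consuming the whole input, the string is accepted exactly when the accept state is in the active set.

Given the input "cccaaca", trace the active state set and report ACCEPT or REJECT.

start: ε-closure({0}) = {0,2,4,6,8,10}
'c' @ 1: {1,3,4,5,6,8,9,11}  [accepting]
'c' @ 2: {1,3,4,5,6,8,9}  [accepting]
'c' @ 3: {1,3,4,5,6,8,9}  [accepting]
'a' @ 4: {1,3,4,5,6,7,8}  [accepting]
'a' @ 5: {1,3,4,5,6,7,8}  [accepting]
'c' @ 6: {1,3,4,5,6,8,9}  [accepting]
'a' @ 7: {1,3,4,5,6,7,8}  [accepting]
final: {1,3,4,5,6,7,8}; accept 1 in set

Answer: ACCEPT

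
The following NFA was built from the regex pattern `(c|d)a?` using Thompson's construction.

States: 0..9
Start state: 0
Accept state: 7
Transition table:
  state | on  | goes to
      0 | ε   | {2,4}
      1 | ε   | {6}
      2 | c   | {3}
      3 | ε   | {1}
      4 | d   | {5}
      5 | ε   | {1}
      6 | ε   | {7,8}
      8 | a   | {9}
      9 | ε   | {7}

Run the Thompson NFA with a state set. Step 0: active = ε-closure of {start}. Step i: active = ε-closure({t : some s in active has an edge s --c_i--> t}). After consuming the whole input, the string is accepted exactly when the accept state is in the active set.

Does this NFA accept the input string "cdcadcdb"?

start: ε-closure({0}) = {0,2,4}
'c' @ 1: {1,3,6,7,8}  [accepting]
'd' @ 2: {}  — no active states
rest 'cadcdb' ignored (set empty)
final: {}; accept 7 not in set

Answer: REJECT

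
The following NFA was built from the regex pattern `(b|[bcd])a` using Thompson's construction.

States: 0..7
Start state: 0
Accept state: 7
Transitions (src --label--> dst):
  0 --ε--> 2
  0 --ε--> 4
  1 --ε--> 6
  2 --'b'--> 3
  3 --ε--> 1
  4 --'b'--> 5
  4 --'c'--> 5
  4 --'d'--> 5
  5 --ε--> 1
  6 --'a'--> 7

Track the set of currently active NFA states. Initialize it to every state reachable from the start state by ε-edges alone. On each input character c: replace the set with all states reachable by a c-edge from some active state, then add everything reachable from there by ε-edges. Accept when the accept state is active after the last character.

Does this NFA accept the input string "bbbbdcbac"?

Answer: REJECT

Derivation:
S₀ = ε-closure({0}) = {0,2,4}
'b' @ 1: {1,3,5,6}
'b' @ 2: {}  — dead — no transitions
rest 'bbdcbac' ignored (set empty)
end set {} — state 7 not in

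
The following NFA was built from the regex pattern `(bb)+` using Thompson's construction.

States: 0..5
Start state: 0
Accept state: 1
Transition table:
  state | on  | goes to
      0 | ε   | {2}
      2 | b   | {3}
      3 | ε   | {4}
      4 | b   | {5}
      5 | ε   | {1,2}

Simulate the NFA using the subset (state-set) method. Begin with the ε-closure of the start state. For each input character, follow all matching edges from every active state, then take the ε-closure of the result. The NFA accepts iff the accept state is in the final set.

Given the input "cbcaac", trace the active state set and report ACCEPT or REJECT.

start: ε-closure({0}) = {0,2}
'c' @ 1: {}  — state set empty
rest 'bcaac' ignored (set empty)
after full input: {}  (accept=1 not in)

Answer: REJECT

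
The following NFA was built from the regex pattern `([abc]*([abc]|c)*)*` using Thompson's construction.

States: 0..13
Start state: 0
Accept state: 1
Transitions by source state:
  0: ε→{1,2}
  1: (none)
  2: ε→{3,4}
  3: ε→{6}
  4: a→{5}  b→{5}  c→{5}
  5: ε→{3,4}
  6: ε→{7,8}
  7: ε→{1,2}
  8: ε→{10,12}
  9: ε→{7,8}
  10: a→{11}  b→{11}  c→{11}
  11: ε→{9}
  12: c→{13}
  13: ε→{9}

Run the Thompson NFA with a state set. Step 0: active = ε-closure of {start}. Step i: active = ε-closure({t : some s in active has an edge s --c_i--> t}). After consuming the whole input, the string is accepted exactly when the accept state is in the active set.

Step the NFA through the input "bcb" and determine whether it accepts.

Answer: ACCEPT

Steps:
start: ε-closure({0}) = {0,1,2,3,4,6,7,8,10,12}
'b' @ 1: {1,2,3,4,5,6,7,8,9,10,11,12}  (accept∈set)
'c' @ 2: {1,2,3,4,5,6,7,8,9,10,11,12,13}  (accept∈set)
'b' @ 3: {1,2,3,4,5,6,7,8,9,10,11,12}  (accept∈set)
after full input: {1,2,3,4,5,6,7,8,9,10,11,12}  (accept=1 in)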